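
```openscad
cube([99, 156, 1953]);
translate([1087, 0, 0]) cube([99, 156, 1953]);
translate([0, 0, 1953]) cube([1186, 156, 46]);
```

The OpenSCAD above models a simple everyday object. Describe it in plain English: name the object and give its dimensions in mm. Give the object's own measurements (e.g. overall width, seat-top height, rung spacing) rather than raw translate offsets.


A door frame. The clear opening is 988 mm wide and 1953 mm high. Two 99 mm wide jambs, 156 mm deep, stand either side of the opening from the floor to the top of the opening. A 46 mm thick head sits across the top of both jambs, spanning the full outside width of the frame.


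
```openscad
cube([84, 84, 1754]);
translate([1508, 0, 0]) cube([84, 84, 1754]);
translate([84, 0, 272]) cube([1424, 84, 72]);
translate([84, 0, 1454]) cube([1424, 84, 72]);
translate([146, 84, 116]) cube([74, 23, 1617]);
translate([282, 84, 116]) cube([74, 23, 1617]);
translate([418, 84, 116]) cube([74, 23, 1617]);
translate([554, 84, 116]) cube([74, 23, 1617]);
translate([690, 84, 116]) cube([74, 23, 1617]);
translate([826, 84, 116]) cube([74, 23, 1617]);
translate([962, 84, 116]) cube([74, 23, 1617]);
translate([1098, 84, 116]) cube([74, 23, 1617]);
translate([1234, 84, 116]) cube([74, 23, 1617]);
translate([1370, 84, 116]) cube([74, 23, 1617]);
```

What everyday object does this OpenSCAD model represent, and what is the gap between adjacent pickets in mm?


A fence section. The picket gap is 62 mm.

Two posts, two rails, 10 pickets — a fence section. Span 1424 mm holds 10 pickets of 74 mm with 11 equal gaps: ⌊(1424 − 10·74) / 11⌋ = 62 mm.


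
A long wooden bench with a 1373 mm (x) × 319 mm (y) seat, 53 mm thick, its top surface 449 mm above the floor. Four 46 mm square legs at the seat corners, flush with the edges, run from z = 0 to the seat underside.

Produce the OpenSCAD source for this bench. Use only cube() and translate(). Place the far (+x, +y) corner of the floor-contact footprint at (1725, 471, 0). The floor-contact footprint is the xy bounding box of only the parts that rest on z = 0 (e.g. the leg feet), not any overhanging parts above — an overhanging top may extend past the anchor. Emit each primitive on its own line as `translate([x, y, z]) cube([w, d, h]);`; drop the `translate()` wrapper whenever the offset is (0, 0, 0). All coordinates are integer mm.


translate([352, 152, 396]) cube([1373, 319, 53]);
translate([352, 152, 0]) cube([46, 46, 396]);
translate([352, 425, 0]) cube([46, 46, 396]);
translate([1679, 152, 0]) cube([46, 46, 396]);
translate([1679, 425, 0]) cube([46, 46, 396]);


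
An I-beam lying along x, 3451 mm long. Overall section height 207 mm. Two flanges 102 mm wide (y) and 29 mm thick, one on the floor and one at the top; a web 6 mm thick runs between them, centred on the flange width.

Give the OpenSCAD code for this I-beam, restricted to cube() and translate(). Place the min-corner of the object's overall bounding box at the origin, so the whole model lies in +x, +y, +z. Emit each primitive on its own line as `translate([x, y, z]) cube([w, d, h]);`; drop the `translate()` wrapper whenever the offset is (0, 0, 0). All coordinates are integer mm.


cube([3451, 102, 29]);
translate([0, 48, 29]) cube([3451, 6, 149]);
translate([0, 0, 178]) cube([3451, 102, 29]);


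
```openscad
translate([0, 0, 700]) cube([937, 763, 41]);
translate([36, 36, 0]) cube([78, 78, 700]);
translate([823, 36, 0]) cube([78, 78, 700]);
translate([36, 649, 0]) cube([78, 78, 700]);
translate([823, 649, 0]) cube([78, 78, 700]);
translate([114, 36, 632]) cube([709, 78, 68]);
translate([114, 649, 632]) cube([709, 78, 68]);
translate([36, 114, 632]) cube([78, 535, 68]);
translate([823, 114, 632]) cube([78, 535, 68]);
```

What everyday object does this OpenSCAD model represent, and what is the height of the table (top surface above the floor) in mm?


A table. The table height is 741 mm.

A 937×763×41 slab sits at z = 700 on four 78 mm square posts — a table. The top surface is at 700 + 41 = 741 mm.


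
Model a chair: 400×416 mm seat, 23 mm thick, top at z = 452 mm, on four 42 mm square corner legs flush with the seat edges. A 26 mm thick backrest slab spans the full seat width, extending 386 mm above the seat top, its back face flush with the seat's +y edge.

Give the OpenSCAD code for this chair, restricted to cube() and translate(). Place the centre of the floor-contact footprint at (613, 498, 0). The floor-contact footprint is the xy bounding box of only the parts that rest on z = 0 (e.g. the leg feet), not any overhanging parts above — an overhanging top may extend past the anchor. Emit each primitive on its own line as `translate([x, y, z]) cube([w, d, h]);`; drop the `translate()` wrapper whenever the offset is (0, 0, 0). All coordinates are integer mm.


// leg_h = 452 - 23 = 429
translate([413, 290, 429]) cube([400, 416, 23]);
translate([413, 290, 0]) cube([42, 42, 429]);
translate([771, 290, 0]) cube([42, 42, 429]);
translate([413, 664, 0]) cube([42, 42, 429]);
translate([771, 664, 0]) cube([42, 42, 429]);
translate([413, 680, 452]) cube([400, 26, 386]);


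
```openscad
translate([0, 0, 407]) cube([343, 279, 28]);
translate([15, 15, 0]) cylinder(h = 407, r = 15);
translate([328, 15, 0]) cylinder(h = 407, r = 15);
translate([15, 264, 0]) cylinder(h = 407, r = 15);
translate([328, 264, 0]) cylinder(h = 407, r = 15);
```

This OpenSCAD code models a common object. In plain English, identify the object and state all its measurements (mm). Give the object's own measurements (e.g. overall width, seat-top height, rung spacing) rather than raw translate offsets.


A simple wooden stool: a rectangular seat 343 mm (x) by 279 mm (y), 28 mm thick, top face at z = 435 mm, on four round legs, each 30 mm in diameter. The legs rest on z = 0, each leg's axis is inset half a diameter from the nearest pair of seat edges (so the leg's bounding box is flush with the corner).


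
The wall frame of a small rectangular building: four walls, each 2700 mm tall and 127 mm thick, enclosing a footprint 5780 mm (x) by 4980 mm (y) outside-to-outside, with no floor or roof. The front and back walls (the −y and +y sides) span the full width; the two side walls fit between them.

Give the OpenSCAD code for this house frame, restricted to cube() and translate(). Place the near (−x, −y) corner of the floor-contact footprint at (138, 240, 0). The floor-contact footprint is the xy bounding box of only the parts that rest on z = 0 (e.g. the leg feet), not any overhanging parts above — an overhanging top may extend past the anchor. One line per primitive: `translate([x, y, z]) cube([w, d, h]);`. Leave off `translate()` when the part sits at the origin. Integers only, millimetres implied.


translate([138, 240, 0]) cube([5780, 127, 2700]);
translate([138, 5093, 0]) cube([5780, 127, 2700]);
translate([138, 367, 0]) cube([127, 4726, 2700]);
translate([5791, 367, 0]) cube([127, 4726, 2700]);


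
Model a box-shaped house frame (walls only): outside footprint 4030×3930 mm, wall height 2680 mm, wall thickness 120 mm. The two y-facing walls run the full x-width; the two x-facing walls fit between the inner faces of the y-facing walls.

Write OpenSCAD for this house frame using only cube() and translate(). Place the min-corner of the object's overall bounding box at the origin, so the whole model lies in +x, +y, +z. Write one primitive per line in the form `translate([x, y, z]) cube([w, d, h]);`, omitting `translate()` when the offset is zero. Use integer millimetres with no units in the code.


cube([4030, 120, 2680]);
translate([0, 3810, 0]) cube([4030, 120, 2680]);
translate([0, 120, 0]) cube([120, 3690, 2680]);
translate([3910, 120, 0]) cube([120, 3690, 2680]);


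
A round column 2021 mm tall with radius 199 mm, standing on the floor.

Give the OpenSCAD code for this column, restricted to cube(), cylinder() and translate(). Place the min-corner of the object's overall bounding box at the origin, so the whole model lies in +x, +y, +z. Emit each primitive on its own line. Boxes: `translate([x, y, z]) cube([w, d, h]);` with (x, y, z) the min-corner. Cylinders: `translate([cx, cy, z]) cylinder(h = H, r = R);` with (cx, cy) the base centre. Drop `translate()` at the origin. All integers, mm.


translate([199, 199, 0]) cylinder(h = 2021, r = 199);


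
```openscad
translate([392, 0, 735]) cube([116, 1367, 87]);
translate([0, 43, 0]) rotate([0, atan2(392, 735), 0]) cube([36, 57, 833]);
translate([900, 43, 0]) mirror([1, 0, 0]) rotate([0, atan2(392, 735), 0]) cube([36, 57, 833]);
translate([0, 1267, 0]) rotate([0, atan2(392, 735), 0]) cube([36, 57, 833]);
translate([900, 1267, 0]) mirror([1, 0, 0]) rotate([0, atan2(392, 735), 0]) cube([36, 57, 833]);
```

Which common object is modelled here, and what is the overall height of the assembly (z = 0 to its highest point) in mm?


A sawhorse. The overall height is 822 mm.

A beam across two mirrored pairs of raked legs — a sawhorse. The beam's underside is at z = 735 (matching the legs' vertical rise in atan2(392, 735)) and the beam is 87 mm tall, so its top is at 735 + 87 = 822 mm. The raked legs top out at the beam's underside, so that is the highest point.


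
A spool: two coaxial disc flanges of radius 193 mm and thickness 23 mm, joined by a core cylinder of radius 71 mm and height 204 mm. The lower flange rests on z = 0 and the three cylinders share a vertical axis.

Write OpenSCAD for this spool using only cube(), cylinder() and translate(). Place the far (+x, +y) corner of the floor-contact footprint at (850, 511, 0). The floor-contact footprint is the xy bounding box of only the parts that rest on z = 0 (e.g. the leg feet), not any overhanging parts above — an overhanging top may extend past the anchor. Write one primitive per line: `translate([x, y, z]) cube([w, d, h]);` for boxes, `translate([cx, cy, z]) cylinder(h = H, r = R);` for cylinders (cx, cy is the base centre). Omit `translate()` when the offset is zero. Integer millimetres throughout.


translate([657, 318, 0]) cylinder(h = 23, r = 193);
translate([657, 318, 23]) cylinder(h = 204, r = 71);
translate([657, 318, 227]) cylinder(h = 23, r = 193);


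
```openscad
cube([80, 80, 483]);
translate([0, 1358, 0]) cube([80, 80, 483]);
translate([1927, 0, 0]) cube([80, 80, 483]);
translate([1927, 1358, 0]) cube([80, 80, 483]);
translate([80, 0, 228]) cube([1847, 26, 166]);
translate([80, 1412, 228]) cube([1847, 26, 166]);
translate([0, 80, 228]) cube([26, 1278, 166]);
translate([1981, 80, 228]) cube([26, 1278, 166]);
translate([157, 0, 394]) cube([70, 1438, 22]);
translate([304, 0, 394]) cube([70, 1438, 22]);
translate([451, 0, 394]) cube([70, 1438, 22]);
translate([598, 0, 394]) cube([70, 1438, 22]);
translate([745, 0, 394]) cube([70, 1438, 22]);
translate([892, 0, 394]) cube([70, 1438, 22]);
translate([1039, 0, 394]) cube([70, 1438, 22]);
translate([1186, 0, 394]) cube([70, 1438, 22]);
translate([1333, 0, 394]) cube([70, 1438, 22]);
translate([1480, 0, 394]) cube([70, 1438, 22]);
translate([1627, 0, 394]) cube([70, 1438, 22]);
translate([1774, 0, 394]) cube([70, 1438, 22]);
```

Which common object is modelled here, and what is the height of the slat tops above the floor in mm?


A bed frame. The slat-top height is 416 mm.

Four posts, four rails, and a row of slats — a bed frame. Slats sit on the rails at z = 228 + 166 = 394; with slat thickness 22, the top is 416 mm.


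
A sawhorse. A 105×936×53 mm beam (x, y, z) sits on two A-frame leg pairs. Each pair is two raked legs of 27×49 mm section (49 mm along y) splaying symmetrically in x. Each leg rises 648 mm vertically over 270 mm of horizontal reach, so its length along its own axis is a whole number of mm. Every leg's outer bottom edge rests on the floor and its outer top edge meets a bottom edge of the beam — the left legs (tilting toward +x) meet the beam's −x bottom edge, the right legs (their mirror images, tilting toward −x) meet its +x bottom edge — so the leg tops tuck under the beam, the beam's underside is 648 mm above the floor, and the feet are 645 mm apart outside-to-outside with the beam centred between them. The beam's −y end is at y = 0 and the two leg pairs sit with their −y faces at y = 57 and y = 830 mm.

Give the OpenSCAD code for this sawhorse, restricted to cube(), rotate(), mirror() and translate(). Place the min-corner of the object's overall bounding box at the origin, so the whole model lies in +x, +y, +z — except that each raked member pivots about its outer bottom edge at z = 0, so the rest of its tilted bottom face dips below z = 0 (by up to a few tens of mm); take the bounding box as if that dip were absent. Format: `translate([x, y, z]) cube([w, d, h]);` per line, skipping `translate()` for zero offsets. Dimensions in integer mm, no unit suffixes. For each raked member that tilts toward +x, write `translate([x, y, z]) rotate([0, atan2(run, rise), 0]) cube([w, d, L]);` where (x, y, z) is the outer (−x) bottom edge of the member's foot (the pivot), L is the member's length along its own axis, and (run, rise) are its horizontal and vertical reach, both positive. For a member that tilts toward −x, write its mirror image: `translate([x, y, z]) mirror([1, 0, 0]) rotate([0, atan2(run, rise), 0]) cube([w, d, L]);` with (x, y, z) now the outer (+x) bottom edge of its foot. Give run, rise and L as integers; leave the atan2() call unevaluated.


translate([270, 0, 648]) cube([105, 936, 53]);
translate([0, 57, 0]) rotate([0, atan2(270, 648), 0]) cube([27, 49, 702]);
translate([645, 57, 0]) mirror([1, 0, 0]) rotate([0, atan2(270, 648), 0]) cube([27, 49, 702]);
translate([0, 830, 0]) rotate([0, atan2(270, 648), 0]) cube([27, 49, 702]);
translate([645, 830, 0]) mirror([1, 0, 0]) rotate([0, atan2(270, 648), 0]) cube([27, 49, 702]);


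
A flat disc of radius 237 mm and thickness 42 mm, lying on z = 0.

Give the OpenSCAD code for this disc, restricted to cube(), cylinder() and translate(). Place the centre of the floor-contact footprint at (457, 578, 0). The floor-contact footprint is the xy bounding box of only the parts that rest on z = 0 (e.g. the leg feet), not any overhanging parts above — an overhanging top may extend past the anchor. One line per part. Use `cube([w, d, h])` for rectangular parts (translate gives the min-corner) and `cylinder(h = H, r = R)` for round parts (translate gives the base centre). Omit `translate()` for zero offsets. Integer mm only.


translate([457, 578, 0]) cylinder(h = 42, r = 237);


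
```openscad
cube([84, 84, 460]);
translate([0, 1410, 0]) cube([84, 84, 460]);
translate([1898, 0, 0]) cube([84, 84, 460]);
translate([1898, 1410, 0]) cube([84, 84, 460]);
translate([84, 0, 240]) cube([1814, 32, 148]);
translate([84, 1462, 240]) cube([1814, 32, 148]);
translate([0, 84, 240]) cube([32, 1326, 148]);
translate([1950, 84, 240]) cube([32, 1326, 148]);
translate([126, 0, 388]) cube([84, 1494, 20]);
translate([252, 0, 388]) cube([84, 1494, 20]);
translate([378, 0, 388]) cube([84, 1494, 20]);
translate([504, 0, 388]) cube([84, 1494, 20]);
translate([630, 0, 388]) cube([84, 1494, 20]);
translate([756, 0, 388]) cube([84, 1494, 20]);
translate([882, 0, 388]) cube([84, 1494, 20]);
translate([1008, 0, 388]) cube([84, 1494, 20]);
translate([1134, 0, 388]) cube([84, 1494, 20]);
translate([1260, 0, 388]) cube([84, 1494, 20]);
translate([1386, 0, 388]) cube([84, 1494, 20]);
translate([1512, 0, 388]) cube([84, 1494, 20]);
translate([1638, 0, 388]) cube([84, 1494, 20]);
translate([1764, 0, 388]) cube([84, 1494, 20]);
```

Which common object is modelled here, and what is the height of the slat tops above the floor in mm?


A bed frame. The slat-top height is 408 mm.

Four posts, four rails, and a row of slats — a bed frame. Slats sit on the rails at z = 240 + 148 = 388; with slat thickness 20, the top is 408 mm.


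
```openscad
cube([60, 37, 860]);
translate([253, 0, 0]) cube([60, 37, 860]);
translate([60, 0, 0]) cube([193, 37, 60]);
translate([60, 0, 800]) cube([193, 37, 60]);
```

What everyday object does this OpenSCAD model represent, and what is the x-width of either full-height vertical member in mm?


A picture frame. The border width is 60 mm.

Four thin pieces enclosing a rectangular opening — a picture frame. The two full-height stiles are 860 mm tall; the top rail sits at z = 800 and is 60 mm tall, so the border above the opening is 860 − 800 = 60 mm, matching the stile x-width.


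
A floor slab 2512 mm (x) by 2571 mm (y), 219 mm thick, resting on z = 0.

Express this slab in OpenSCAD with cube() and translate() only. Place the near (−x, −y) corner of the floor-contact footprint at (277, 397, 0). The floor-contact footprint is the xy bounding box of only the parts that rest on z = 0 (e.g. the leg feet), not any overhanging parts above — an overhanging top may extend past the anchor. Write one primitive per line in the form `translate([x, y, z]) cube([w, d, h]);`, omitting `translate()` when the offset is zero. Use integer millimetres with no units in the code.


translate([277, 397, 0]) cube([2512, 2571, 219]);


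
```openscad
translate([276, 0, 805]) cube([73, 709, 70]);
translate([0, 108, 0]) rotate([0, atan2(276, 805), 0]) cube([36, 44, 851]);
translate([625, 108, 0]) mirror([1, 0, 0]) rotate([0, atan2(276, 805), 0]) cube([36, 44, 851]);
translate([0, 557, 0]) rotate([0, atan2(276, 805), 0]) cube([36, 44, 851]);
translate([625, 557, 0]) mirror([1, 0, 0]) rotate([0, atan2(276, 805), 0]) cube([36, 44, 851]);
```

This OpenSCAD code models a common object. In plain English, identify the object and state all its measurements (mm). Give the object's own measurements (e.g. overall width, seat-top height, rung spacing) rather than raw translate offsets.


A sawhorse. A 73×709×70 mm beam (x, y, z) sits on two A-frame leg pairs. Each pair is two raked legs of 36×44 mm section (44 mm along y) splaying symmetrically in x. Each leg rises 805 mm vertically over 276 mm of horizontal reach and is 851 mm long along its own axis. Every leg's outer bottom edge rests on the floor and its outer top edge meets a bottom edge of the beam — the left legs (tilting toward +x) meet the beam's −x bottom edge, the right legs (their mirror images, tilting toward −x) meet its +x bottom edge — so the leg tops tuck under the beam, the beam's underside is 805 mm above the floor, and the feet are 625 mm apart outside-to-outside with the beam centred between them. The two leg pairs are set in 108 mm from either end of the beam.


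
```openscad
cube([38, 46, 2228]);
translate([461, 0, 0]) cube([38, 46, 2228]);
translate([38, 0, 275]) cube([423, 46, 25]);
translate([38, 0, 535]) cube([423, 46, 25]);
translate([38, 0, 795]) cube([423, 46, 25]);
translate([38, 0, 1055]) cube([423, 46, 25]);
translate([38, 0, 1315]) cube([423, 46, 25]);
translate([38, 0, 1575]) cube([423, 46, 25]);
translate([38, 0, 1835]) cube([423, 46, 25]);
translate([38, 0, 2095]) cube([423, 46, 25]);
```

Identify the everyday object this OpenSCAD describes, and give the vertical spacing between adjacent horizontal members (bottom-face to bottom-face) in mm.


A ladder. The rung spacing is 260 mm.

Two tall 38×46 posts with 8 short bars between them — a ladder. Adjacent rungs sit at z = 275 and z = 535, so the spacing is 535 − 275 = 260 mm.


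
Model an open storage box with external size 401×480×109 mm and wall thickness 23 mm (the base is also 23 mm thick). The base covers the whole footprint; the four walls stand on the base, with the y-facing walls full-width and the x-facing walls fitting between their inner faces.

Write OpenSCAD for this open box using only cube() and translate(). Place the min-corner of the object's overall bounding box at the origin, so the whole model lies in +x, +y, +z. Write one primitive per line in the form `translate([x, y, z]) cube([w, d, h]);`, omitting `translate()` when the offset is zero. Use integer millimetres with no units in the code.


cube([401, 480, 23]);
translate([0, 0, 23]) cube([401, 23, 86]);
translate([0, 457, 23]) cube([401, 23, 86]);
translate([0, 23, 23]) cube([23, 434, 86]);
translate([378, 23, 23]) cube([23, 434, 86]);


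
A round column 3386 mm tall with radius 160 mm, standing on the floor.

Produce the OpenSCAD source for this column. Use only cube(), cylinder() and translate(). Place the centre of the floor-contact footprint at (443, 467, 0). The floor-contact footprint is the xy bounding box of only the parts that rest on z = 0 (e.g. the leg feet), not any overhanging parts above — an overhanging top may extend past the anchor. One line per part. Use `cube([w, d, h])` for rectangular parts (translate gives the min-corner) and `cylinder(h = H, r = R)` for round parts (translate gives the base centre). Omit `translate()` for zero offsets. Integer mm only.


translate([443, 467, 0]) cylinder(h = 3386, r = 160);


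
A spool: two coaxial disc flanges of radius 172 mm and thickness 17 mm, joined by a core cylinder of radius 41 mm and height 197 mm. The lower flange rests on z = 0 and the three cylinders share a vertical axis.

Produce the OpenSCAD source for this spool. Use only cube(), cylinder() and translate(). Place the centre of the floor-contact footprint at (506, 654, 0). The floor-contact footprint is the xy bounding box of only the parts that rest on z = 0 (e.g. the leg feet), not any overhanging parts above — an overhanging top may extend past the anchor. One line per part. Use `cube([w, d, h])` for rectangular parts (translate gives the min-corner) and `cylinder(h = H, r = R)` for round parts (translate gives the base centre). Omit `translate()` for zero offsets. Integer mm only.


translate([506, 654, 0]) cylinder(h = 17, r = 172);
translate([506, 654, 17]) cylinder(h = 197, r = 41);
translate([506, 654, 214]) cylinder(h = 17, r = 172);


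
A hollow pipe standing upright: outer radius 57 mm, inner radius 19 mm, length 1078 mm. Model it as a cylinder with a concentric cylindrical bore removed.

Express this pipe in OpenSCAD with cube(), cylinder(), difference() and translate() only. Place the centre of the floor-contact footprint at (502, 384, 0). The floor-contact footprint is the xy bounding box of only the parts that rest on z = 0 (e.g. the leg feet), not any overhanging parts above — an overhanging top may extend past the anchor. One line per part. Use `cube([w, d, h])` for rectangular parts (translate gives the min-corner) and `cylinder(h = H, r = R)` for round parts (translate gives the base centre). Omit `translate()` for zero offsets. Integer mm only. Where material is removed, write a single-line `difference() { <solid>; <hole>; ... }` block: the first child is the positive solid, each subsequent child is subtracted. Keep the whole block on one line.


difference() { translate([502, 384, 0]) cylinder(h = 1078, r = 57); translate([502, 384, 0]) cylinder(h = 1078, r = 19); }


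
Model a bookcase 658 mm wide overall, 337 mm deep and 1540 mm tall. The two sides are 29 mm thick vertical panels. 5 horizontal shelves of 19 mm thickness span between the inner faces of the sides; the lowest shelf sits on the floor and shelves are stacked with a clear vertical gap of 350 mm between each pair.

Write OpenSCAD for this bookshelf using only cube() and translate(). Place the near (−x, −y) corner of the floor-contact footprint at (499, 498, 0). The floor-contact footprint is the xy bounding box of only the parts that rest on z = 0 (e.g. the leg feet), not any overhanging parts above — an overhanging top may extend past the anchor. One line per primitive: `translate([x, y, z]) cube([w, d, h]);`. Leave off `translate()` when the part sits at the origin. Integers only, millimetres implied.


translate([499, 498, 0]) cube([29, 337, 1540]);
translate([1128, 498, 0]) cube([29, 337, 1540]);
translate([528, 498, 0]) cube([600, 337, 19]);
translate([528, 498, 369]) cube([600, 337, 19]);
translate([528, 498, 738]) cube([600, 337, 19]);
translate([528, 498, 1107]) cube([600, 337, 19]);
translate([528, 498, 1476]) cube([600, 337, 19]);


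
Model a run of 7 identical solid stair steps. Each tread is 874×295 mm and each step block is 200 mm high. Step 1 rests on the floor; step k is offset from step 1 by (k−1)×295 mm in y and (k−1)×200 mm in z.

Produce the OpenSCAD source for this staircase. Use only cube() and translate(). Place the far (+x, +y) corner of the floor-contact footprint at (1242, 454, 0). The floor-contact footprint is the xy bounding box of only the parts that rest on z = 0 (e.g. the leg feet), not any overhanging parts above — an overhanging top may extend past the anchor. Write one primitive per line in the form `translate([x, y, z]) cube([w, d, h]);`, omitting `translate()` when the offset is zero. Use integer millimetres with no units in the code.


translate([368, 159, 0]) cube([874, 295, 200]);
translate([368, 454, 200]) cube([874, 295, 200]);
translate([368, 749, 400]) cube([874, 295, 200]);
translate([368, 1044, 600]) cube([874, 295, 200]);
translate([368, 1339, 800]) cube([874, 295, 200]);
translate([368, 1634, 1000]) cube([874, 295, 200]);
translate([368, 1929, 1200]) cube([874, 295, 200]);


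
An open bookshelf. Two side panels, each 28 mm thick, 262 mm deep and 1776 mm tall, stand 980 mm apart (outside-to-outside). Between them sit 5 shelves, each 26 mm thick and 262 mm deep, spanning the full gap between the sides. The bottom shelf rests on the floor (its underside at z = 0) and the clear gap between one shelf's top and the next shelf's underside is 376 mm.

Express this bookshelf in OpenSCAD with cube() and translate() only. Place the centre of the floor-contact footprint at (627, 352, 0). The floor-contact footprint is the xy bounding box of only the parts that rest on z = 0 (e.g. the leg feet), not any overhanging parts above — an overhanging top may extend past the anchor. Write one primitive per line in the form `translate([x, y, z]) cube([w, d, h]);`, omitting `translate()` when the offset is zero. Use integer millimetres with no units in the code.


translate([137, 221, 0]) cube([28, 262, 1776]);
translate([1089, 221, 0]) cube([28, 262, 1776]);
translate([165, 221, 0]) cube([924, 262, 26]);
translate([165, 221, 402]) cube([924, 262, 26]);
translate([165, 221, 804]) cube([924, 262, 26]);
translate([165, 221, 1206]) cube([924, 262, 26]);
translate([165, 221, 1608]) cube([924, 262, 26]);


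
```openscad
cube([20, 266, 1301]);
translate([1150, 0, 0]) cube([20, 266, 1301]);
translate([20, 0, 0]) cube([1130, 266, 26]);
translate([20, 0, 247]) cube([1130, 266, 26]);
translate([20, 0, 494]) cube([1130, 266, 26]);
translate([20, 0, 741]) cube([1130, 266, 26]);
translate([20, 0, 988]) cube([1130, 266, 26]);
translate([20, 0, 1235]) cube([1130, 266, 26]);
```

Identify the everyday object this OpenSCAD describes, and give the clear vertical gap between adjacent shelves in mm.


A bookshelf. The clear shelf gap is 221 mm.

Two tall side panels with 6 horizontal boards between them — a bookshelf. The first two shelf undersides are at z = 0 and z = 247; with shelf thickness 26, the clear gap is 247 − 0 − 26 = 221 mm.


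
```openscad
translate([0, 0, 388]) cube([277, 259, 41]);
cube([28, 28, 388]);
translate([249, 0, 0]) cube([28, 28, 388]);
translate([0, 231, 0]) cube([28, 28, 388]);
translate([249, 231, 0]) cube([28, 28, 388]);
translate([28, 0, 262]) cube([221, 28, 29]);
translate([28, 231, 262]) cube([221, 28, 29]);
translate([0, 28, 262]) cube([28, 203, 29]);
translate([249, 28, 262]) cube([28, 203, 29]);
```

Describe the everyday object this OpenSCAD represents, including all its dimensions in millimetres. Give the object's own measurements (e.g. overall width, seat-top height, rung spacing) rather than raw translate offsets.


A four-legged stool. The seat is a 277×259×41 mm slab whose top surface is at z = 429 mm; four square legs, each 28×28 mm in cross-section, run from the floor (z = 0) to the underside of the seat, each flush with a corner of the seat. Four stretchers, 28 mm wide and 29 mm tall, connect adjacent legs with their undersides at z = 262 mm, each running between the inner faces of the legs it joins and aligned with the legs' outer faces on the other axis.


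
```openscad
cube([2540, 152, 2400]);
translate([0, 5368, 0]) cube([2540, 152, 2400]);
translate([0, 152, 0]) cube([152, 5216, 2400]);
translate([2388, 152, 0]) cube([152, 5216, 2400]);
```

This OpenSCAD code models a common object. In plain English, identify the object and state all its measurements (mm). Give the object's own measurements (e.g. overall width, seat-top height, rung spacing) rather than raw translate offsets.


The wall frame of a small rectangular building: four walls, each 2400 mm tall and 152 mm thick, enclosing a footprint 2540 mm (x) by 5520 mm (y) outside-to-outside, with no floor or roof. The front and back walls (the −y and +y sides) span the full width; the two side walls fit between them.


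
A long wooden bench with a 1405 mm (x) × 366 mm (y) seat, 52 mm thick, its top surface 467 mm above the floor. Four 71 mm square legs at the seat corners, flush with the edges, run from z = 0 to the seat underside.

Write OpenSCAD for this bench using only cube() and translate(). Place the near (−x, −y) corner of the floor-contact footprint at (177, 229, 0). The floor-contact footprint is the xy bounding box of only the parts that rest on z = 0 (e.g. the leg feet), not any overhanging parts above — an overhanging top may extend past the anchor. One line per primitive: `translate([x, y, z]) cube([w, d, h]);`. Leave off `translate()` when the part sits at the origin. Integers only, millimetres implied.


translate([177, 229, 415]) cube([1405, 366, 52]);
translate([177, 229, 0]) cube([71, 71, 415]);
translate([177, 524, 0]) cube([71, 71, 415]);
translate([1511, 229, 0]) cube([71, 71, 415]);
translate([1511, 524, 0]) cube([71, 71, 415]);


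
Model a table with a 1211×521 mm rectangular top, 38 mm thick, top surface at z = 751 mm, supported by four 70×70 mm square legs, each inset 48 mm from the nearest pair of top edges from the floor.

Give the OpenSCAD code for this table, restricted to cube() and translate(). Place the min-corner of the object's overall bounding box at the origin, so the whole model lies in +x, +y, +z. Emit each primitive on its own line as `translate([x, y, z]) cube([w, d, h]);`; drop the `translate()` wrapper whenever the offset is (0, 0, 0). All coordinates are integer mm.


translate([0, 0, 713]) cube([1211, 521, 38]);
translate([48, 48, 0]) cube([70, 70, 713]);
translate([1093, 48, 0]) cube([70, 70, 713]);
translate([48, 403, 0]) cube([70, 70, 713]);
translate([1093, 403, 0]) cube([70, 70, 713]);


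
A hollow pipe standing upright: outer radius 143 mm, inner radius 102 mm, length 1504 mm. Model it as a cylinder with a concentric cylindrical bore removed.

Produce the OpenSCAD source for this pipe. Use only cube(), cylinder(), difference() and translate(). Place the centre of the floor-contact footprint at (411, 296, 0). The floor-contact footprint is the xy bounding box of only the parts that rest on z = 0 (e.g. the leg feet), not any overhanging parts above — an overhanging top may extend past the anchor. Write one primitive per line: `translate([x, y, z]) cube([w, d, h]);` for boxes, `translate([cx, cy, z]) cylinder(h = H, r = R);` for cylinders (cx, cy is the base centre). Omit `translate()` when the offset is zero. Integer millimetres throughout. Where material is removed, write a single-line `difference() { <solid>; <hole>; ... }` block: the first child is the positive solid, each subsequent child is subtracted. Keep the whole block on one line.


difference() { translate([411, 296, 0]) cylinder(h = 1504, r = 143); translate([411, 296, 0]) cylinder(h = 1504, r = 102); }


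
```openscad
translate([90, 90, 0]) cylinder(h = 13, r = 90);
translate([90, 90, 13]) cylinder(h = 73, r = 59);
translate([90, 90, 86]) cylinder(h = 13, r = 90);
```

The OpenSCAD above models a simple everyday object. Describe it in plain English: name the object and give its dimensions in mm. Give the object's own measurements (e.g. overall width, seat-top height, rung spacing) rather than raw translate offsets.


A spool: two coaxial disc flanges of radius 90 mm and thickness 13 mm, joined by a core cylinder of radius 59 mm and height 73 mm. The lower flange rests on z = 0 and the three cylinders share a vertical axis.


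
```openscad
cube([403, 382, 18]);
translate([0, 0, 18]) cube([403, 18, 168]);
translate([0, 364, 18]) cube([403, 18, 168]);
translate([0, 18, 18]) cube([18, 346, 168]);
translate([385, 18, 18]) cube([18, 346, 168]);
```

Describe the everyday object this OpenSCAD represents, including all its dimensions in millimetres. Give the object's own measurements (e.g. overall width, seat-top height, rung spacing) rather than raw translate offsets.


An open-topped rectangular box: outside dimensions 403×382×186 mm, with a uniform wall and base thickness of 18 mm. The base is a full 403×382 slab on the floor; four walls sit on top of the base. The front and back walls (the −y and +y sides) span the full width; the two side walls fit between them.


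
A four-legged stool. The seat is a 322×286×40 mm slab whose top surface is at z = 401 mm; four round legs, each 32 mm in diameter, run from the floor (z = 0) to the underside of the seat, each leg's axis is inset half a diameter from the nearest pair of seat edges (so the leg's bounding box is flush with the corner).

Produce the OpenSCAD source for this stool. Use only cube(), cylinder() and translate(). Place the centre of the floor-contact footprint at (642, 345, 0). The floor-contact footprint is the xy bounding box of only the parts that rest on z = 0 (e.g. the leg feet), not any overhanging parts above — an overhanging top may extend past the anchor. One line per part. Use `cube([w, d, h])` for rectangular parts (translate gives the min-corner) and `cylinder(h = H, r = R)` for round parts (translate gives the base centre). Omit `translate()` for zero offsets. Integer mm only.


translate([481, 202, 361]) cube([322, 286, 40]);
translate([497, 218, 0]) cylinder(h = 361, r = 16);
translate([787, 218, 0]) cylinder(h = 361, r = 16);
translate([497, 472, 0]) cylinder(h = 361, r = 16);
translate([787, 472, 0]) cylinder(h = 361, r = 16);


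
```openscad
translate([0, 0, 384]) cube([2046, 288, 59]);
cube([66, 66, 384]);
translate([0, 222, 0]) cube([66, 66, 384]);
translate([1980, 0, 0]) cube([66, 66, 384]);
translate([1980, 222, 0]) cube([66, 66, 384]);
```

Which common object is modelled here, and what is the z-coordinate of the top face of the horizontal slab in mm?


A bench. The seat-top height is 443 mm.

A long slab on four corner posts — a bench. The slab sits at z = 384 with thickness 59, so the top is 384 + 59 = 443 mm.


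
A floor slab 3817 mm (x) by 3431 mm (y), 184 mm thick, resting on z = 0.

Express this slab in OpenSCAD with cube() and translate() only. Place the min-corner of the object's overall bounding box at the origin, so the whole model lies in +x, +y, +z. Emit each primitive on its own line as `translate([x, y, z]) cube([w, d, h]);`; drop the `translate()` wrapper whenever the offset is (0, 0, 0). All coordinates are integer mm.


cube([3817, 3431, 184]);


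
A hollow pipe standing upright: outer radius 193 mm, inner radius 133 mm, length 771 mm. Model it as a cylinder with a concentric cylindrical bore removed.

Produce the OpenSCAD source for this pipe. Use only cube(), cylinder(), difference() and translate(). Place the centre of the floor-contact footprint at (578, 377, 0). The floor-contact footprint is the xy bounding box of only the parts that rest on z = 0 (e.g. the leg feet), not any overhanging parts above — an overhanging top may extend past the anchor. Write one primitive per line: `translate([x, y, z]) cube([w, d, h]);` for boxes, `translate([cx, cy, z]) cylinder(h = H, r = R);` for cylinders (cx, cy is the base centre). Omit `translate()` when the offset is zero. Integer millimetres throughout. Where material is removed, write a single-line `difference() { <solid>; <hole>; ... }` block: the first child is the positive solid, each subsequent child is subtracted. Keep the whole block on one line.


difference() { translate([578, 377, 0]) cylinder(h = 771, r = 193); translate([578, 377, 0]) cylinder(h = 771, r = 133); }


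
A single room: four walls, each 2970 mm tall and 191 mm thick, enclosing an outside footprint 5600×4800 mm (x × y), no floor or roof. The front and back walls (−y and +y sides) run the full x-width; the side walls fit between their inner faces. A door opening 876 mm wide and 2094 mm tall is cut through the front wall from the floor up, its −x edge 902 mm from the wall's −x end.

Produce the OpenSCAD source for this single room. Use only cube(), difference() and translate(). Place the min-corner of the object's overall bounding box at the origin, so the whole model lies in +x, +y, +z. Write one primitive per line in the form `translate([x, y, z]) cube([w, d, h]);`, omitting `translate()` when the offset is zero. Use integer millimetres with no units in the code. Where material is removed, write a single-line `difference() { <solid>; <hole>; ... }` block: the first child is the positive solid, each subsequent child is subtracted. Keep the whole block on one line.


difference() { cube([5600, 191, 2970]); translate([902, 0, 0]) cube([876, 191, 2094]); }
translate([0, 4609, 0]) cube([5600, 191, 2970]);
translate([0, 191, 0]) cube([191, 4418, 2970]);
translate([5409, 191, 0]) cube([191, 4418, 2970]);


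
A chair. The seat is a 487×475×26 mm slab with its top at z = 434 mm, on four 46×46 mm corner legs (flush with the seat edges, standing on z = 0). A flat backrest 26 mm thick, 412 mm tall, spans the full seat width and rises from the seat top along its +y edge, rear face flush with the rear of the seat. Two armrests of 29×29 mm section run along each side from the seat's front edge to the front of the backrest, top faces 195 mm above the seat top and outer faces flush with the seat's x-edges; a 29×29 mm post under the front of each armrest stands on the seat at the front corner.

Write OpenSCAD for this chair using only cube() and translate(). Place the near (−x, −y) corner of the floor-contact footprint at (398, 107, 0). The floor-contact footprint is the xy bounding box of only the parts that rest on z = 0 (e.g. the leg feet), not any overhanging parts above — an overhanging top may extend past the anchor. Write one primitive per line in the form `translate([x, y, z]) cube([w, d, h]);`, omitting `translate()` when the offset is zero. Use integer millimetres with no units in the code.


translate([398, 107, 408]) cube([487, 475, 26]);
translate([398, 107, 0]) cube([46, 46, 408]);
translate([839, 107, 0]) cube([46, 46, 408]);
translate([398, 536, 0]) cube([46, 46, 408]);
translate([839, 536, 0]) cube([46, 46, 408]);
translate([398, 556, 434]) cube([487, 26, 412]);
translate([398, 107, 600]) cube([29, 449, 29]);
translate([856, 107, 600]) cube([29, 449, 29]);
translate([398, 107, 434]) cube([29, 29, 166]);
translate([856, 107, 434]) cube([29, 29, 166]);


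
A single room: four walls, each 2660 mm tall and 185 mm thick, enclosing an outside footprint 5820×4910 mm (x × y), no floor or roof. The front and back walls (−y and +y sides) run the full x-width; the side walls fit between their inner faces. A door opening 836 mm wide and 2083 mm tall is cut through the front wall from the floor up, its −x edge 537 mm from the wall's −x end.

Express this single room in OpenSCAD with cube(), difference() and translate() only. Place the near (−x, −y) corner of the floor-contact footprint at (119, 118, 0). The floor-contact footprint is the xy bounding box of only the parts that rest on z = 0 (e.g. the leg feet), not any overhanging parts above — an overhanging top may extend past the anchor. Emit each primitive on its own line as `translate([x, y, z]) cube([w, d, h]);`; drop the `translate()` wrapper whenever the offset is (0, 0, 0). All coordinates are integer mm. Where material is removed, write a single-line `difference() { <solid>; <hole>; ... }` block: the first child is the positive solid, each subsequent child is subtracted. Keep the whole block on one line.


difference() { translate([119, 118, 0]) cube([5820, 185, 2660]); translate([656, 118, 0]) cube([836, 185, 2083]); }
translate([119, 4843, 0]) cube([5820, 185, 2660]);
translate([119, 303, 0]) cube([185, 4540, 2660]);
translate([5754, 303, 0]) cube([185, 4540, 2660]);
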